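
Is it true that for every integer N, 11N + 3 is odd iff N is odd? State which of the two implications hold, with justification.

Forward direction. This fails: N = 0 gives 11N + 3 = 3, which is odd, but 0 is even, not odd.

Converse. This also fails: N = 7 is odd, but 11N + 3 = 80 is even, not odd.

Neither direction holds.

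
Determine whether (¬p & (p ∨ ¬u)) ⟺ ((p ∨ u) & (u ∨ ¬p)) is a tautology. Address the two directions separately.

Forward direction. This fails. Under p = F, u = F, the left side is true but the right side is false.

Converse. This fails. Under p = F, u = T, the left side is false but the right side is true.

Neither implication holds.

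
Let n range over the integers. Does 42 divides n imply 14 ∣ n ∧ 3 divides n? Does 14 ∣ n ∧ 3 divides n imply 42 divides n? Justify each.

Both directions hold.

Forward direction. If 42 ∣ n, write n = 42q. Since 42 = 3·14, n = 14·(3q), so 14 ∣ n; and since 42 = 14·3, n = 3·(14q), so 3 ∣ n.

Converse. Suppose 14 ∣ n and 3 ∣ n. Any common multiple of 14 and 3 is a multiple of their lcm; here gcd(14, 3) = 1, so lcm(14, 3) = 14·3 = 42, so 42 ∣ n.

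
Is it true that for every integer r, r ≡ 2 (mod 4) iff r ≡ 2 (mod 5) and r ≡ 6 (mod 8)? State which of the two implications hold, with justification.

Not equivalent: only (⇐) holds.

[⇒] This fails: r = 2 gives 2 ≡ 2 (mod 4) but 2 ≡ 2 (mod 8), so the conjunction on the right does not hold.

[⇐] Conversely, if r ≡ 2 (mod 5) and r ≡ 6 (mod 8), then by the Chinese remainder theorem r ≡ 22 (mod 40). Since 22 ≡ 2 (mod 4) and 4 ∣ 40, we get r ≡ 2 (mod 4).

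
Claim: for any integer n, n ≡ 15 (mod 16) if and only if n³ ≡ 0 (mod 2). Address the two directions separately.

Neither direction holds.

(⇒) This fails: take n = 15. Then 15 ≡ 15 (mod 16), but 15³ = 3375 ≡ 1 (mod 2), not 0.

(⇐) This fails: take n = 0. Then 0³ = 0 ≡ 0 (mod 2), yet 0 ≡ 0 (mod 16), not 15.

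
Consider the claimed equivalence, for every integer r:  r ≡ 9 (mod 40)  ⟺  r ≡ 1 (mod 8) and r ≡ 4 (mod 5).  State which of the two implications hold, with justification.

(→) Suppose r ≡ 9 (mod 40); write r = 40j + 9. Since 8 ∣ 40, reducing mod 8 gives r ≡ 9 ≡ 1 (mod 8); since 5 ∣ 40, reducing mod 5 gives r ≡ 9 ≡ 4 (mod 5).

(←) Conversely, if r ≡ 1 (mod 8) and r ≡ 4 (mod 5), then by the Chinese remainder theorem r ≡ 9 (mod 40). This is exactly r ≡ 9 (mod 40).

The biconditional holds.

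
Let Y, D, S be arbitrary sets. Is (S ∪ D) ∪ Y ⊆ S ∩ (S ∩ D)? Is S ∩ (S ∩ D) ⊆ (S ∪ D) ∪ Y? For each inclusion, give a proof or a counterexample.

(⊆) fails; (⊇) holds.

(⟹) This inclusion fails. Take Y = {1}, D = ∅, S = ∅; then 1 ∈ (S ∪ D) ∪ Y but 1 ∉ S ∩ (S ∩ D).

(⟸) Let x ∈ S ∩ (S ∩ D). Then either x ∈ D ∩ S and x ∉ Y; or x ∈ Y ∩ D ∩ S. In each case x ∈ (S ∪ D) ∪ Y, so S ∩ (S ∩ D) ⊆ (S ∪ D) ∪ Y.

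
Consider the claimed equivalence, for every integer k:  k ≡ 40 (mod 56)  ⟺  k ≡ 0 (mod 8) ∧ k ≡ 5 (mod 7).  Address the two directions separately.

(⟸) If k ≡ 0 (mod 8) and k ≡ 5 (mod 7), then by the Chinese remainder theorem k ≡ 40 (mod 56). This is exactly k ≡ 40 (mod 56).

(⟹) Suppose k ≡ 40 (mod 56); write k = 56j + 40. Since 8 ∣ 56, reducing mod 8 gives k ≡ 40 ≡ 0 (mod 8); since 7 ∣ 56, reducing mod 7 gives k ≡ 40 ≡ 5 (mod 7).

Equivalent; both directions hold.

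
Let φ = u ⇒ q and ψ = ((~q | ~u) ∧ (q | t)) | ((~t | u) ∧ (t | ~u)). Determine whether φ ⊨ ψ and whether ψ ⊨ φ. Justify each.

[⇒] This fails. Under u = T, t = F, q = T, the left side is true but the right side is false.

[⇐] This fails. Under u = T, t = T, q = F, the left side is false but the right side is true.

(⇒) fails and (⇐) fails.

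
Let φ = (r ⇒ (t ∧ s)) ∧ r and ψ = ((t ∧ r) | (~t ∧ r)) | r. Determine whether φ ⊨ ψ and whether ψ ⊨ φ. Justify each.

The forward direction holds; the converse fails.

(⇐) This fails. Under s = F, t = F, r = T, the left side is false but the right side is true.

(⇒) Assume the antecedent. If s is true, the antecedent forces (s = T, t = T, r = T), and ((t ∧ r) | (~t ∧ r)) | r holds there. If s is false, the antecedent cannot hold. Either way ((t ∧ r) | (~t ∧ r)) | r holds.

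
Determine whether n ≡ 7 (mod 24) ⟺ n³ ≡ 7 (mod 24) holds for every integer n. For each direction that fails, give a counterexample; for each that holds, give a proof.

(⟹) Suppose n ≡ 7 (mod 24). Write n = 24j + 7. Then (24j + 7)³ = 13824j³ + 12096j² + 3528j + 343 = 24(576j³ + 504j² + 147j + 14) + 7, so n³ ≡ 7 (mod 24).

(⟸) Conversely, suppose n³ ≡ 7 (mod 24). The only residue r in {0, …, 23} with r³ ≡ 7 (mod 24) is r = 7, so n ≡ 7 (mod 24).

Both implications hold.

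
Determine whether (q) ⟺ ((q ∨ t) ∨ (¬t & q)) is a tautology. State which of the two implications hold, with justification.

(→) Assume the antecedent. If t is true, (q ∨ t) ∨ (¬t & q) reduces to true regardless of the other variables. If t is false, the antecedent forces (t = F, q = T), and (q ∨ t) ∨ (¬t & q) holds there. Either way (q ∨ t) ∨ (¬t & q) holds.

(←) This fails. Under t = T, q = F, the left side is false but the right side is true.

Only the forward implication holds.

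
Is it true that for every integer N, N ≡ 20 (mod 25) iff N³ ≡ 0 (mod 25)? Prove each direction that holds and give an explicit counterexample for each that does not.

The forward direction holds; the converse fails.

[⇒] Suppose N ≡ 20 (mod 25). Write N = 25j + 20. Then (25j + 20)³ = 15625j³ + 37500j² + 30000j + 8000 = 25(625j³ + 1500j² + 1200j + 320) + 0, so N³ ≡ 0 (mod 25).

[⇐] This fails: take N = 0. Then 0³ = 0 ≡ 0 (mod 25), yet 0 ≡ 0 (mod 25), not 20.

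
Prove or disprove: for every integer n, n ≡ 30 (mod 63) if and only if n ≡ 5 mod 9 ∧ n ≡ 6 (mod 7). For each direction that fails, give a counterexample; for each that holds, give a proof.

Both directions fail.

(⇒) This fails: n = 30 gives 30 ≡ 30 (mod 63) but 30 ≡ 3 (mod 9), so the conjunction on the right does not hold.

(⇐) This fails: n = 41 satisfies both congruences on the right (41 ≡ 5 mod 9 and 41 ≡ 6 mod 7) yet 41 ≡ 41 (mod 63), not 30.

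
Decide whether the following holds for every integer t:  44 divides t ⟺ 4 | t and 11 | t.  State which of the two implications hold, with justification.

(⇒) If 44 ∣ t, write t = 44q. Since 44 = 11·4, t = 4·(11q), so 4 ∣ t; and since 44 = 4·11, t = 11·(4q), so 11 ∣ t.

(⇐) Suppose 4 ∣ t and 11 ∣ t. Any common multiple of 4 and 11 is a multiple of their lcm; here gcd(4, 11) = 1, so lcm(4, 11) = 4·11 = 44, so 44 ∣ t.

The biconditional holds.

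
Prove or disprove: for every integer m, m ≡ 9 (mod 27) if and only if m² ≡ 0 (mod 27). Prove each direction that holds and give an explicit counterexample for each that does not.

(←) This fails: take m = 0. Then 0² = 0 ≡ 0 (mod 27), yet 0 ≡ 0 (mod 27), not 9.

(→) Suppose m ≡ 9 (mod 27). Write m = 27j + 9. Then (27j + 9)² = 729j² + 486j + 81 = 27(27j² + 18j + 3) + 0, so m² ≡ 0 (mod 27).

Only the forward direction holds.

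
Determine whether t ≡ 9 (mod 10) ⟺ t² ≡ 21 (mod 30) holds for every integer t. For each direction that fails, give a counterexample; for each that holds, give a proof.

(→) This fails: take t = 19. Then 19 ≡ 9 (mod 10), but 19² = 361 ≡ 1 (mod 30), not 21.

(←) This fails: take t = 21. Then 21² = 441 ≡ 21 (mod 30), yet 21 ≡ 1 (mod 10), not 9.

Neither implication holds.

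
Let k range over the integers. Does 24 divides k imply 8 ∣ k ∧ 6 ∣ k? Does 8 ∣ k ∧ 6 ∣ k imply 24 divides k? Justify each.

Both directions hold; the statement is true.

(⟹) If 24 ∣ k, write k = 24q. Since 24 = 3·8, k = 8·(3q), so 8 ∣ k; and since 24 = 4·6, k = 6·(4q), so 6 ∣ k.

(⟸) Suppose 8 ∣ k and 6 ∣ k. Any common multiple of 8 and 6 is a multiple of their lcm; here lcm(8, 6) = 8·6/gcd(8, 6) = 48/2 = 24, so 24 ∣ k.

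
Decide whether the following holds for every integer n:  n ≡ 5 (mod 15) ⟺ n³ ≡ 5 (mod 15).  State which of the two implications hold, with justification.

The biconditional holds.

(⟸) Suppose n³ ≡ 5 (mod 15). The only residue r in {0, …, 14} with r³ ≡ 5 (mod 15) is r = 5, so n ≡ 5 (mod 15).

(⟹) Suppose n ≡ 5 (mod 15). Write n = 15j + 5. Then (15j + 5)³ = 3375j³ + 3375j² + 1125j + 125 = 15(225j³ + 225j² + 75j + 8) + 5, so n³ ≡ 5 (mod 15).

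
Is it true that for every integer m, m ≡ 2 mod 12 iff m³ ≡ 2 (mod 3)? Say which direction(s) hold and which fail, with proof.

(→) Suppose m ≡ 2 (mod 12). Then m³ ≡ 2³ = 8 (mod 12), and since 3 ∣ 12, also m³ ≡ 2 (mod 3).

(←) This fails: take m = 5. Then 5³ = 125 ≡ 2 (mod 3), yet 5 ≡ 5 (mod 12), not 2.

The forward direction holds; the converse fails.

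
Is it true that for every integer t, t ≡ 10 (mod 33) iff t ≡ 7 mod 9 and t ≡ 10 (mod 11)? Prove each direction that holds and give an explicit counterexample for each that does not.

Only the reverse direction holds.

[⇒] This fails: t = 10 gives 10 ≡ 10 (mod 33) but 10 ≡ 1 (mod 9), so the conjunction on the right does not hold.

[⇐] Conversely, if t ≡ 7 (mod 9) and t ≡ 10 (mod 11), then by the Chinese remainder theorem t ≡ 43 (mod 99). Since 43 ≡ 10 (mod 33) and 33 ∣ 99, we get t ≡ 10 (mod 33).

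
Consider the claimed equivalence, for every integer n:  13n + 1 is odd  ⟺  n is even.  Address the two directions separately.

(⟹) Suppose 13n + 1 is odd. Since 13 is odd, 13n and n have the same parity, so 13n + 1 ≡ n + 1 (mod 2). As 1 is odd, 13n + 1 is odd exactly when n is even. Thus n is even.

(⟸) Conversely, suppose n is even; write n = 2j. Then 13n + 1 = 13·(2j) + 1 = 2·13j + 1, which is odd.

Equivalent; both directions hold.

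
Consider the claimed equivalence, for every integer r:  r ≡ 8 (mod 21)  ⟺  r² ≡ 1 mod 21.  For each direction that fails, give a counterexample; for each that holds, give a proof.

(⇒) Suppose r ≡ 8 (mod 21). Write r = 21j + 8. Then (21j + 8)² = 441j² + 336j + 64 = 21(21j² + 16j + 3) + 1, so r² ≡ 1 (mod 21).

(⇐) This fails: take r = 1. Then 1² = 1 ≡ 1 (mod 21), yet 1 ≡ 1 (mod 21), not 8.

Only the forward implication holds.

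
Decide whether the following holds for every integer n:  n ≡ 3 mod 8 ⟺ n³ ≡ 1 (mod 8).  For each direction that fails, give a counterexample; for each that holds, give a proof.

[⇒] This fails: take n = 3. Then 3 ≡ 3 (mod 8), but 3³ = 27 ≡ 3 (mod 8), not 1.

[⇐] This fails: take n = 1. Then 1³ = 1 ≡ 1 (mod 8), yet 1 ≡ 1 (mod 8), not 3.

Neither implication holds.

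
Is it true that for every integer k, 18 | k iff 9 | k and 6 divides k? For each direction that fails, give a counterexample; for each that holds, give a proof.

[⇐] Suppose 9 ∣ k and 6 ∣ k. Any common multiple of 9 and 6 is a multiple of their lcm; here lcm(9, 6) = 9·6/gcd(9, 6) = 54/3 = 18, so 18 ∣ k.

[⇒] If 18 ∣ k, write k = 18q. Since 18 = 2·9, k = 9·(2q), so 9 ∣ k; and since 18 = 3·6, k = 6·(3q), so 6 ∣ k.

The biconditional holds.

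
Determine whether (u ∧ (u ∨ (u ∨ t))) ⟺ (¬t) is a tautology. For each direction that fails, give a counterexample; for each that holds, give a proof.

(⇒) This fails. Under t = T, u = T, the left side is true but the right side is false.

(⇐) This fails. Under t = F, u = F, the left side is false but the right side is true.

Both directions fail.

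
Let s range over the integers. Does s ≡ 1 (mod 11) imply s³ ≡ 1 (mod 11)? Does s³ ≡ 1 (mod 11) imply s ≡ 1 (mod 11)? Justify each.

(⇐) Suppose s³ ≡ 1 (mod 11). The only residue r in {0, …, 10} with r³ ≡ 1 (mod 11) is r = 1, so s ≡ 1 (mod 11).

(⇒) Suppose s ≡ 1 (mod 11). Write s = 11j + 1. Then (11j + 1)³ = 1331j³ + 363j² + 33j + 1 = 11(121j³ + 33j² + 3j) + 1, so s³ ≡ 1 (mod 11).

Both directions hold; the statement is true.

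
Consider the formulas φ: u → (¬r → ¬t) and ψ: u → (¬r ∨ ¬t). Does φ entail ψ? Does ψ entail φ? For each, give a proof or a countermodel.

(⟹) This fails. Under u = T, r = T, t = T, the left side is true but the right side is false.

(⟸) This fails. Under u = T, r = F, t = T, the left side is false but the right side is true.

Neither implication holds.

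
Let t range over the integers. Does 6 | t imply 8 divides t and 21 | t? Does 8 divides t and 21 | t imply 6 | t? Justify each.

(⇒) fails; (⇐) holds.

Forward direction. This fails: take t = 6. Certainly 6 ∣ 6, but 8 ∤ 6.

Converse. Suppose 8 ∣ t and 21 ∣ t. Any common multiple of 8 and 21 is a multiple of their lcm; here gcd(8, 21) = 1, so lcm(8, 21) = 8·21 = 168, so 168 ∣ t. Since 6 ∣ 168, it follows that 6 ∣ t.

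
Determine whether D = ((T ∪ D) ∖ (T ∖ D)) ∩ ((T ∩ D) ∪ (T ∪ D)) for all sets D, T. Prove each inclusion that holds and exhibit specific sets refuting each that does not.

Reverse inclusion. Let x ∈ ((T ∪ D) ∖ (T ∖ D)) ∩ ((T ∩ D) ∪ (T ∪ D)). Then either x ∈ D and x ∉ T; or x ∈ D ∩ T. In each case x ∈ D, so ((T ∪ D) ∖ (T ∖ D)) ∩ ((T ∩ D) ∪ (T ∪ D)) ⊆ D.

Forward inclusion. Let x ∈ D. Then either x ∈ D and x ∉ T; or x ∈ D ∩ T. In each case x ∈ ((T ∪ D) ∖ (T ∖ D)) ∩ ((T ∩ D) ∪ (T ∪ D)), so D ⊆ ((T ∪ D) ∖ (T ∖ D)) ∩ ((T ∩ D) ∪ (T ∪ D)).

The two sets are equal.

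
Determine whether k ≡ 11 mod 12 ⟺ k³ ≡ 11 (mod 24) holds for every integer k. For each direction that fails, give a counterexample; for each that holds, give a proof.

(⇒) This fails: take k = 23. Then 23 ≡ 11 (mod 12), but 23³ = 12167 ≡ 23 (mod 24), not 11.

(⇐) Conversely, the residues r modulo 24 with r³ ≡ 11 (mod 24) are exactly {11}, and each is ≡ 11 (mod 12).

(⇒) fails; (⇐) holds.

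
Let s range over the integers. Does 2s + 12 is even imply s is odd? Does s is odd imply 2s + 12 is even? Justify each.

Only the converse holds.

[⇒] This fails: take s = 2. Then 2s + 12 = 16, which is even, yet s = 2 is even, not odd.

[⇐] Suppose s is odd. Since 2 is even, 2s is even for every s, so 2s + 12 has the same parity as 12, which is even. Hence 2s + 12 is even.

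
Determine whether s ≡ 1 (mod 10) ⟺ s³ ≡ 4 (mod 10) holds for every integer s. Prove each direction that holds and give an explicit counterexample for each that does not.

Neither direction holds.

Forward direction. This fails: take s = 1. Then 1 ≡ 1 (mod 10), but 1³ = 1 ≡ 1 (mod 10), not 4.

Converse. This fails: take s = 4. Then 4³ = 64 ≡ 4 (mod 10), yet 4 ≡ 4 (mod 10), not 1.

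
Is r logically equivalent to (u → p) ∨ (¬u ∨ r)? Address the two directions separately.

(⟸) This fails. Under u = F, p = F, r = F, the left side is false but the right side is true.

(⟹) Assume the antecedent. If u is true, the antecedent forces (u = T, p = F, r = T) or (u = T, p = T, r = T), and (u → p) ∨ (¬u ∨ r) holds there. If u is false, (u → p) ∨ (¬u ∨ r) reduces to true regardless of the other variables. Either way (u → p) ∨ (¬u ∨ r) holds.

The forward direction holds; the converse fails.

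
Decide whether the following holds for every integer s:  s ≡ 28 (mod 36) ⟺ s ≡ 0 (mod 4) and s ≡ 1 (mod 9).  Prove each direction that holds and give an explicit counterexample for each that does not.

Both directions hold.

[⇒] Suppose s ≡ 28 (mod 36); write s = 36j + 28. Since 4 ∣ 36, reducing mod 4 gives s ≡ 28 ≡ 0 (mod 4); since 9 ∣ 36, reducing mod 9 gives s ≡ 28 ≡ 1 (mod 9).

[⇐] Conversely, if s ≡ 0 (mod 4) and s ≡ 1 (mod 9), then by the Chinese remainder theorem s ≡ 28 (mod 36). This is exactly s ≡ 28 (mod 36).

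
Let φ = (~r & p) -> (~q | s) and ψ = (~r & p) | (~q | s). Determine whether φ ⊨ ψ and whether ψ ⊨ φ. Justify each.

(⇒) fails and (⇐) fails.

(⟹) This fails. Under p = F, q = T, r = F, s = F, the left side is true but the right side is false.

(⟸) This fails. Under p = T, q = T, r = F, s = F, the left side is false but the right side is true.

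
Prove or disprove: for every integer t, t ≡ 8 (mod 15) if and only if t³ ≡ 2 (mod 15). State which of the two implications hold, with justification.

Both directions hold.

(⟹) Suppose t ≡ 8 (mod 15). Write t = 15j + 8. Then (15j + 8)³ = 3375j³ + 5400j² + 2880j + 512 = 15(225j³ + 360j² + 192j + 34) + 2, so t³ ≡ 2 (mod 15).

(⟸) Conversely, suppose t³ ≡ 2 (mod 15). The only residue r in {0, …, 14} with r³ ≡ 2 (mod 15) is r = 8, so t ≡ 8 (mod 15).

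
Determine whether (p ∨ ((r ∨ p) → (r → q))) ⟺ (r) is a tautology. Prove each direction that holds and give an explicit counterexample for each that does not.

Neither direction holds.

(⇒) This fails. Under r = F, q = F, p = F, the left side is true but the right side is false.

(⇐) This fails. Under r = T, q = F, p = F, the left side is false but the right side is true.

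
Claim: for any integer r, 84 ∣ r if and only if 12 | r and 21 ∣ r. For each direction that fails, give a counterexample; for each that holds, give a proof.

Forward direction. If 84 ∣ r, write r = 84q. Since 84 = 7·12, r = 12·(7q), so 12 ∣ r; and since 84 = 4·21, r = 21·(4q), so 21 ∣ r.

Converse. Suppose 12 ∣ r and 21 ∣ r. Any common multiple of 12 and 21 is a multiple of their lcm; here lcm(12, 21) = 12·21/gcd(12, 21) = 252/3 = 84, so 84 ∣ r.

The biconditional holds.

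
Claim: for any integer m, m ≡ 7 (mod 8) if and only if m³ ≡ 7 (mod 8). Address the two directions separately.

Both directions hold; the statement is true.

(⟹) Suppose m ≡ 7 (mod 8). Write m = 8j + 7. Then (8j + 7)³ = 512j³ + 1344j² + 1176j + 343 = 8(64j³ + 168j² + 147j + 42) + 7, so m³ ≡ 7 (mod 8).

(⟸) For the converse, argue contrapositively. If m ≢ 7 (mod 8), then m is congruent to one of 0, 1, 2, 3, 4, 5, 6 modulo 8, and these give m³ ≡ 0, 1, 0, 3, 0, 5, 0 respectively — never 7.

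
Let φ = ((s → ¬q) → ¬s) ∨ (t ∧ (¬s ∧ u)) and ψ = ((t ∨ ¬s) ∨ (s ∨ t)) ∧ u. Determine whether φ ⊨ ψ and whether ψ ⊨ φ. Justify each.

(→) This fails. Under q = F, s = F, t = F, u = F, the left side is true but the right side is false.

(←) This fails. Under q = F, s = T, t = F, u = T, the left side is false but the right side is true.

Neither implication holds.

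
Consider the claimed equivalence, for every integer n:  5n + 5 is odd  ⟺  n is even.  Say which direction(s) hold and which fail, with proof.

(⟹) Suppose 5n + 5 is odd. Since 5 is odd, 5n and n have the same parity, so 5n + 5 ≡ n + 5 (mod 2). As 5 is odd, 5n + 5 is odd exactly when n is even. Thus n is even.

(⟸) Conversely, suppose n is even; write n = 2j. Then 5n + 5 = 5·(2j) + 5 = 2·5j + 5, which is odd.

Both directions hold.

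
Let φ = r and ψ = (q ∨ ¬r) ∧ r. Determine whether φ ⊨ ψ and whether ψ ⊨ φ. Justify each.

[⇐] Assume the antecedent. If q is true, the antecedent forces (q = T, r = T), and r holds there. If q is false, the antecedent cannot hold. Either way r holds.

[⇒] This fails. Under q = F, r = T, the left side is true but the right side is false.

Not equivalent: only (⇐) holds.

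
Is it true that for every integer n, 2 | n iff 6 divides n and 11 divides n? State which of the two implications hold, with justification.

Only the reverse direction holds.

(⇐) Suppose 6 ∣ n and 11 ∣ n. Any common multiple of 6 and 11 is a multiple of their lcm; here gcd(6, 11) = 1, so lcm(6, 11) = 6·11 = 66, so 66 ∣ n. Since 2 ∣ 66, it follows that 2 ∣ n.

(⇒) This fails: take n = 2. Certainly 2 ∣ 2, but 6 ∤ 2.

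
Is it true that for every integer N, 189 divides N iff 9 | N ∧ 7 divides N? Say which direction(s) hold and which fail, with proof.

[⇒] If 189 ∣ N, write N = 189q. Since 189 = 21·9, N = 9·(21q), so 9 ∣ N; and since 189 = 27·7, N = 7·(27q), so 7 ∣ N.

[⇐] This fails: take N = 63. Both 9 ∣ 63 and 7 ∣ 63, yet 63 is not a multiple of 189 (since 63 = 0·189 + 63), so 189 ∤ 63.

Not equivalent: only (⇒) holds.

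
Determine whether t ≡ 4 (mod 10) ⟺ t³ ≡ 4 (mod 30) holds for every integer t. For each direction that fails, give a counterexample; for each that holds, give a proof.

Not equivalent: only (⇐) holds.

(⟹) This fails: take t = 14. Then 14 ≡ 4 (mod 10), but 14³ = 2744 ≡ 14 (mod 30), not 4.

(⟸) Conversely, the residues r modulo 30 with r³ ≡ 4 (mod 30) are exactly {4}, and each is ≡ 4 (mod 10).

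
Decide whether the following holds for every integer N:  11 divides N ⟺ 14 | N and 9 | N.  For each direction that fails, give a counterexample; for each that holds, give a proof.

(→) This fails: take N = 11. Certainly 11 ∣ 11, but 14 ∤ 11.

(←) This fails: take N = 126. Both 14 ∣ 126 and 9 ∣ 126, yet 126 is not a multiple of 11 (since 126 = 11·11 + 5), so 11 ∤ 126.

Neither direction holds.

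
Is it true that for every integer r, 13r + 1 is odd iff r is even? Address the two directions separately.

Both directions hold.

(⇒) Suppose 13r + 1 is odd. Since 13 is odd, 13r and r have the same parity, so 13r + 1 ≡ r + 1 (mod 2). As 1 is odd, 13r + 1 is odd exactly when r is even. Thus r is even.

(⇐) Conversely, suppose r is even; write r = 2j. Then 13r + 1 = 13·(2j) + 1 = 2·13j + 1, which is odd.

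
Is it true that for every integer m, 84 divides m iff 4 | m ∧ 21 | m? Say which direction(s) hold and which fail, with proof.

(→) If 84 ∣ m, write m = 84q. Since 84 = 21·4, m = 4·(21q), so 4 ∣ m; and since 84 = 4·21, m = 21·(4q), so 21 ∣ m.

(←) Suppose 4 ∣ m and 21 ∣ m. Any common multiple of 4 and 21 is a multiple of their lcm; here gcd(4, 21) = 1, so lcm(4, 21) = 4·21 = 84, so 84 ∣ m.

Both directions hold; the statement is true.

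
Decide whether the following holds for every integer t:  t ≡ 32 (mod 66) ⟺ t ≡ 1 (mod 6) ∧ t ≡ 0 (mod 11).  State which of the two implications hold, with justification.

Neither implication holds.

Forward direction. This fails: t = 32 gives 32 ≡ 32 (mod 66) but 32 ≡ 2 (mod 6), so the conjunction on the right does not hold.

Converse. This fails: t = 55 satisfies both congruences on the right (55 ≡ 1 mod 6 and 55 ≡ 0 mod 11) yet 55 ≡ 55 (mod 66), not 32.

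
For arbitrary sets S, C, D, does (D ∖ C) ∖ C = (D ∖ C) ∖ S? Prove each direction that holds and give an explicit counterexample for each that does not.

Only the reverse inclusion holds.

(⊆) This inclusion fails. Take S = {1}, C = ∅, D = {1}; then 1 ∈ (D ∖ C) ∖ C but 1 ∉ (D ∖ C) ∖ S.

(⊇) Let x ∈ (D ∖ C) ∖ S. Then x ∈ D and x ∉ S, C, from which x ∈ (D ∖ C) ∖ C.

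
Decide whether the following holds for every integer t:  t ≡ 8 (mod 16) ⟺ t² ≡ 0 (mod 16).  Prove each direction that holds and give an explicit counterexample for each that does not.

(⟸) This fails: take t = 0. Then 0² = 0 ≡ 0 (mod 16), yet 0 ≡ 0 (mod 16), not 8.

(⟹) Suppose t ≡ 8 (mod 16). Write t = 16j + 8. Then (16j + 8)² = 256j² + 256j + 64 = 16(16j² + 16j + 4) + 0, so t² ≡ 0 (mod 16).

Not equivalent: only (⇒) holds.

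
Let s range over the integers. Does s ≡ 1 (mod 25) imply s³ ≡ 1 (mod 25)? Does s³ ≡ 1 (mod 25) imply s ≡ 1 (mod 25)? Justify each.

(⇒) Suppose s ≡ 1 (mod 25). Write s = 25j + 1. Then (25j + 1)³ = 15625j³ + 1875j² + 75j + 1 = 25(625j³ + 75j² + 3j) + 1, so s³ ≡ 1 (mod 25).

(⇐) Conversely, suppose s³ ≡ 1 (mod 25). The only residue r in {0, …, 24} with r³ ≡ 1 (mod 25) is r = 1, so s ≡ 1 (mod 25).

Both implications hold.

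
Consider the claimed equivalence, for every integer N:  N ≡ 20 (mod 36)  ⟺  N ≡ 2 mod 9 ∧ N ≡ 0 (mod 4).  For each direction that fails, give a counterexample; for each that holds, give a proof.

The biconditional holds.

Forward direction. Suppose N ≡ 20 (mod 36); write N = 36j + 20. Since 9 ∣ 36, reducing mod 9 gives N ≡ 20 ≡ 2 (mod 9); since 4 ∣ 36, reducing mod 4 gives N ≡ 20 ≡ 0 (mod 4).

Converse. If N ≡ 2 (mod 9) and N ≡ 0 (mod 4), then by the Chinese remainder theorem N ≡ 20 (mod 36). This is exactly N ≡ 20 (mod 36).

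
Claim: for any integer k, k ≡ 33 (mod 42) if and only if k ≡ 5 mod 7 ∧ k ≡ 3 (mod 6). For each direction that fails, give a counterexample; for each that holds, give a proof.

[⇒] Suppose k ≡ 33 (mod 42); write k = 42j + 33. Since 7 ∣ 42, reducing mod 7 gives k ≡ 33 ≡ 5 (mod 7); since 6 ∣ 42, reducing mod 6 gives k ≡ 33 ≡ 3 (mod 6).

[⇐] Conversely, if k ≡ 5 (mod 7) and k ≡ 3 (mod 6), then by the Chinese remainder theorem k ≡ 33 (mod 42). This is exactly k ≡ 33 (mod 42).

Equivalent; both directions hold.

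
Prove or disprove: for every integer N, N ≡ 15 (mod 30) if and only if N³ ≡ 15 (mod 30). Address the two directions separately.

(⇒) Suppose N ≡ 15 (mod 30). Write N = 30j + 15. Then (30j + 15)³ = 27000j³ + 40500j² + 20250j + 3375 = 30(900j³ + 1350j² + 675j + 112) + 15, so N³ ≡ 15 (mod 30).

(⇐) Conversely, suppose N³ ≡ 15 (mod 30). The only residue r in {0, …, 29} with r³ ≡ 15 (mod 30) is r = 15, so N ≡ 15 (mod 30).

Both directions hold.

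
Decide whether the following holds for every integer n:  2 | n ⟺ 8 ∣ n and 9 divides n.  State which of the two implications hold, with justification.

[⇒] This fails: take n = 2. Certainly 2 ∣ 2, but 8 ∤ 2.

[⇐] Suppose 8 ∣ n and 9 ∣ n. Any common multiple of 8 and 9 is a multiple of their lcm; here gcd(8, 9) = 1, so lcm(8, 9) = 8·9 = 72, so 72 ∣ n. Since 2 ∣ 72, it follows that 2 ∣ n.

(⇒) fails; (⇐) holds.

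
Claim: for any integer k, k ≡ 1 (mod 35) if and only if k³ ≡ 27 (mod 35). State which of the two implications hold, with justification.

Neither implication holds.

Forward direction. This fails: take k = 1. Then 1 ≡ 1 (mod 35), but 1³ = 1 ≡ 1 (mod 35), not 27.

Converse. This fails: take k = 3. Then 3³ = 27 ≡ 27 (mod 35), yet 3 ≡ 3 (mod 35), not 1.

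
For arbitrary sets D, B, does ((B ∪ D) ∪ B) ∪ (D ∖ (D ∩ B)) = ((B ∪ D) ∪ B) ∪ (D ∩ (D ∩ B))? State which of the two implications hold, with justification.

Both inclusions hold.

(⊆) Let x ∈ ((B ∪ D) ∪ B) ∪ (D ∖ (D ∩ B)). Then either x ∈ D and x ∉ B; or x ∈ B and x ∉ D; or x ∈ D ∩ B. In each case x ∈ ((B ∪ D) ∪ B) ∪ (D ∩ (D ∩ B)), so ((B ∪ D) ∪ B) ∪ (D ∖ (D ∩ B)) ⊆ ((B ∪ D) ∪ B) ∪ (D ∩ (D ∩ B)).

(⊇) Let x ∈ ((B ∪ D) ∪ B) ∪ (D ∩ (D ∩ B)). Then either x ∈ D and x ∉ B; or x ∈ B and x ∉ D; or x ∈ D ∩ B. In each case x ∈ ((B ∪ D) ∪ B) ∪ (D ∖ (D ∩ B)), so ((B ∪ D) ∪ B) ∪ (D ∩ (D ∩ B)) ⊆ ((B ∪ D) ∪ B) ∪ (D ∖ (D ∩ B)).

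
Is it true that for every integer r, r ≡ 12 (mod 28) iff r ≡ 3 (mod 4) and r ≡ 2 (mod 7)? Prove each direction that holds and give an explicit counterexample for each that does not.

(⇒) This fails: r = 12 gives 12 ≡ 12 (mod 28) but 12 ≡ 0 (mod 4), so the conjunction on the right does not hold.

(⇐) This fails: r = 23 satisfies both congruences on the right (23 ≡ 3 mod 4 and 23 ≡ 2 mod 7) yet 23 ≡ 23 (mod 28), not 12.

Neither direction holds.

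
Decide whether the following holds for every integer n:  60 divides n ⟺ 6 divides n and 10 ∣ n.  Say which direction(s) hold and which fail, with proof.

(⇐) This fails: take n = 30. Both 6 ∣ 30 and 10 ∣ 30, yet 30 is not a multiple of 60 (since 30 = 0·60 + 30), so 60 ∤ 30.

(⇒) If 60 ∣ n, write n = 60q. Since 60 = 10·6, n = 6·(10q), so 6 ∣ n; and since 60 = 6·10, n = 10·(6q), so 10 ∣ n.

Only the forward direction holds.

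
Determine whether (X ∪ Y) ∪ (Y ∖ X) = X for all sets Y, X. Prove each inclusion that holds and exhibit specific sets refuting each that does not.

Forward inclusion. This inclusion fails. Take Y = {1}, X = ∅; then 1 ∈ (X ∪ Y) ∪ (Y ∖ X) but 1 ∉ X.

Reverse inclusion. Let x ∈ X. Then either x ∈ X and x ∉ Y; or x ∈ Y ∩ X. In each case x ∈ (X ∪ Y) ∪ (Y ∖ X), so X ⊆ (X ∪ Y) ∪ (Y ∖ X).

Only the reverse inclusion holds.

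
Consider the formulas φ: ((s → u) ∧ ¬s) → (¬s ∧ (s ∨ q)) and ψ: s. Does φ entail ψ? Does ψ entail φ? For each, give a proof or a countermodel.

Not equivalent: only (⇐) holds.

(⇒) This fails. Under q = T, u = F, s = F, the left side is true but the right side is false.

(⇐) Assume the antecedent. If q is true, the consequent reduces to true regardless of the other variables. If q is false, the antecedent forces (q = F, u = F, s = T) or (q = F, u = T, s = T), and the consequent holds there. Either way the consequent holds.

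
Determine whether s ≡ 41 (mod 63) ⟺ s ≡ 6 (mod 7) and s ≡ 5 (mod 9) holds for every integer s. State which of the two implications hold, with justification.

[⇐] If s ≡ 6 (mod 7) and s ≡ 5 (mod 9), then by the Chinese remainder theorem s ≡ 41 (mod 63). This is exactly s ≡ 41 (mod 63).

[⇒] Suppose s ≡ 41 (mod 63); write s = 63j + 41. Since 7 ∣ 63, reducing mod 7 gives s ≡ 41 ≡ 6 (mod 7); since 9 ∣ 63, reducing mod 9 gives s ≡ 41 ≡ 5 (mod 9).

The biconditional holds.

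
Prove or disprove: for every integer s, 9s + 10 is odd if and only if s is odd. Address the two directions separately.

(⟹) Suppose 9s + 10 is odd. Since 9 is odd, 9s and s have the same parity, so 9s + 10 ≡ s + 10 (mod 2). As 10 is even, 9s + 10 is odd exactly when s is odd. Thus s is odd.

(⟸) Conversely, suppose s is odd; write s = 2j + 1. Then 9s + 10 = 9·(2j + 1) + 10 = 2·9j + 19, which is odd.

Both directions hold; the statement is true.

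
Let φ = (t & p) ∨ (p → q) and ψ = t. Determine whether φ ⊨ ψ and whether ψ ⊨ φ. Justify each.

(⇒) fails; (⇐) holds.

(⇒) This fails. Under t = F, q = F, p = F, the left side is true but the right side is false.

(⇐) Assume the antecedent. If t is true, (t & p) ∨ (p → q) reduces to true regardless of the other variables. If t is false, the antecedent cannot hold. Either way (t & p) ∨ (p → q) holds.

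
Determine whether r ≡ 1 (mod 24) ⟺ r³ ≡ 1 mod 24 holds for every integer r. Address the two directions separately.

(⟹) Suppose r ≡ 1 (mod 24). Write r = 24j + 1. Then (24j + 1)³ = 13824j³ + 1728j² + 72j + 1 = 24(576j³ + 72j² + 3j) + 1, so r³ ≡ 1 (mod 24).

(⟸) Conversely, suppose r³ ≡ 1 (mod 24). The only residue r in {0, …, 23} with r³ ≡ 1 (mod 24) is r = 1, so r ≡ 1 (mod 24).

The biconditional holds.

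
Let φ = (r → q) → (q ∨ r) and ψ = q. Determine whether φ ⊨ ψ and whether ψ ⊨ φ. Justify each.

Only the converse holds.

[⇒] This fails. Under q = F, r = T, the left side is true but the right side is false.

[⇐] Assume the antecedent. If q is true, (r → q) → (q ∨ r) reduces to true regardless of the other variables. If q is false, the antecedent cannot hold. Either way (r → q) → (q ∨ r) holds.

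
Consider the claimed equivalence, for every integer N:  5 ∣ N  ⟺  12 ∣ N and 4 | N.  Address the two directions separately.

[⇒] This fails: take N = 5. Certainly 5 ∣ 5, but 12 ∤ 5.

[⇐] This fails: take N = 12. Both 12 ∣ 12 and 4 ∣ 12, yet 12 is not a multiple of 5 (since 12 = 2·5 + 2), so 5 ∤ 12.

Both directions fail.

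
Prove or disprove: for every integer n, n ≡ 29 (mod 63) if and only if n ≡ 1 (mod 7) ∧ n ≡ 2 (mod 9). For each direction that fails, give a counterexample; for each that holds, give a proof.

Equivalent; both directions hold.

(⇒) Suppose n ≡ 29 (mod 63); write n = 63j + 29. Since 7 ∣ 63, reducing mod 7 gives n ≡ 29 ≡ 1 (mod 7); since 9 ∣ 63, reducing mod 9 gives n ≡ 29 ≡ 2 (mod 9).

(⇐) Conversely, if n ≡ 1 (mod 7) and n ≡ 2 (mod 9), then by the Chinese remainder theorem n ≡ 29 (mod 63). This is exactly n ≡ 29 (mod 63).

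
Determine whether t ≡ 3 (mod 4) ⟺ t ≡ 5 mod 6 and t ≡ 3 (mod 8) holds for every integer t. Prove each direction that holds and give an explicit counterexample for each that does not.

Not equivalent: only (⇐) holds.

Forward direction. This fails: t = 3 gives 3 ≡ 3 (mod 4) but 3 ≡ 3 (mod 6), so the conjunction on the right does not hold.

Converse. If t ≡ 5 (mod 6) and t ≡ 3 (mod 8), then by the Chinese remainder theorem t ≡ 11 (mod 24). Since 11 ≡ 3 (mod 4) and 4 ∣ 24, we get t ≡ 3 (mod 4).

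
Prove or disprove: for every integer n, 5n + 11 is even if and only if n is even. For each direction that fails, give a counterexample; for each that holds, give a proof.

Neither direction holds.

(⟹) This fails: n = 1 gives 5n + 11 = 16, which is even, but 1 is odd, not even.

(⟸) This also fails: n = 4 is even, but 5n + 11 = 31 is odd, not even.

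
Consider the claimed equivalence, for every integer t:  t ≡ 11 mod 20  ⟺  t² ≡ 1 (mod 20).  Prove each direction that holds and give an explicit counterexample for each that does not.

(⟹) Suppose t ≡ 11 mod 20. Write t = 20j + 11. Then (20j + 11)² = 400j² + 440j + 121 = 20(20j² + 22j + 6) + 1, so t² ≡ 1 (mod 20).

(⟸) This fails: take t = 1. Then 1² = 1 ≡ 1 (mod 20), yet 1 ≡ 1 (mod 20), not 11.

Only the forward direction holds.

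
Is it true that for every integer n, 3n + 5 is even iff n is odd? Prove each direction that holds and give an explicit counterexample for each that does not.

Both directions hold.

(⟹) Suppose 3n + 5 is even. Since 3 is odd, 3n and n have the same parity, so 3n + 5 ≡ n + 5 (mod 2). As 5 is odd, 3n + 5 is even exactly when n is odd. Thus n is odd.

(⟸) Conversely, suppose n is odd; write n = 2j + 1. Then 3n + 5 = 3·(2j + 1) + 5 = 2·3j + 8, which is even.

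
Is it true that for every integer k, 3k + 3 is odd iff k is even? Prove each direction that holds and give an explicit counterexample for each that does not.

Both directions hold; the statement is true.

(←) Suppose k is even; write k = 2j. Then 3k + 3 = 3·(2j) + 3 = 2·3j + 3, which is odd.

(→) Suppose 3k + 3 is odd. Since 3 is odd, 3k and k have the same parity, so 3k + 3 ≡ k + 3 (mod 2). As 3 is odd, 3k + 3 is odd exactly when k is even. Thus k is even.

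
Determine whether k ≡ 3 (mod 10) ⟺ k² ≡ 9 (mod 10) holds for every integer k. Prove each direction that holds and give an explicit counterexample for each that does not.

(←) This fails: take k = 7. Then 7² = 49 ≡ 9 (mod 10), yet 7 ≡ 7 (mod 10), not 3.

(→) Suppose k ≡ 3 (mod 10). Write k = 10j + 3. Then (10j + 3)² = 100j² + 60j + 9 = 10(10j² + 6j) + 9, so k² ≡ 9 (mod 10).

(⇒) holds; (⇐) fails.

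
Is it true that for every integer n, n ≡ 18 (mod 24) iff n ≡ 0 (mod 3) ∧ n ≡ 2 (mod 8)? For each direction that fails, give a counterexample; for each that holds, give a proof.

[⇐] If n ≡ 0 (mod 3) and n ≡ 2 (mod 8), then by the Chinese remainder theorem n ≡ 18 (mod 24). This is exactly n ≡ 18 (mod 24).

[⇒] Suppose n ≡ 18 (mod 24); write n = 24j + 18. Since 3 ∣ 24, reducing mod 3 gives n ≡ 18 ≡ 0 (mod 3); since 8 ∣ 24, reducing mod 8 gives n ≡ 18 ≡ 2 (mod 8).

Equivalent; both directions hold.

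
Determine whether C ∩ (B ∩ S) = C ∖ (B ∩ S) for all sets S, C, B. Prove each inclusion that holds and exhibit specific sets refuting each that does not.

(⊆) This inclusion fails. Take S = {1}, C = {1}, B = {1}; then 1 ∈ C ∩ (B ∩ S) but 1 ∉ C ∖ (B ∩ S).

(⊇) This inclusion fails. Take S = ∅, C = {1}, B = ∅; then 1 ∈ C ∖ (B ∩ S) but 1 ∉ C ∩ (B ∩ S).

Neither inclusion holds.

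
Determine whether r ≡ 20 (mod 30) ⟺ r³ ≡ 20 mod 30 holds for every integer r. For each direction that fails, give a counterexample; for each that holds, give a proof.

(⇒) Suppose r ≡ 20 (mod 30). Write r = 30j + 20. Then (30j + 20)³ = 27000j³ + 54000j² + 36000j + 8000 = 30(900j³ + 1800j² + 1200j + 266) + 20, so r³ ≡ 20 (mod 30).

(⇐) Conversely, suppose r³ ≡ 20 (mod 30). The only residue r in {0, …, 29} with r³ ≡ 20 (mod 30) is r = 20, so r ≡ 20 (mod 30).

Both directions hold; the statement is true.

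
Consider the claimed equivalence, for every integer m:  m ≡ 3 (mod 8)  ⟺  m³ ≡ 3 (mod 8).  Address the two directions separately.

(←) For the converse, argue contrapositively. If m ≢ 3 (mod 8), then m is congruent to one of 0, 1, 2, 4, 5, 6, 7 modulo 8, and these give m³ ≡ 0, 1, 0, 0, 5, 0, 7 respectively — never 3.

(→) Suppose m ≡ 3 (mod 8). Write m = 8j + 3. Then (8j + 3)³ = 512j³ + 576j² + 216j + 27 = 8(64j³ + 72j² + 27j + 3) + 3, so m³ ≡ 3 (mod 8).

Equivalent; both directions hold.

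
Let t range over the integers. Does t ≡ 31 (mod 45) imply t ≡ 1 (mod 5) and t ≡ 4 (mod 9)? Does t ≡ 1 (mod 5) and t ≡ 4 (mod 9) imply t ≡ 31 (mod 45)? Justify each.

Both directions hold.

Converse. If t ≡ 1 (mod 5) and t ≡ 4 (mod 9), then by the Chinese remainder theorem t ≡ 31 (mod 45). This is exactly t ≡ 31 (mod 45).

Forward direction. Suppose t ≡ 31 (mod 45); write t = 45j + 31. Since 5 ∣ 45, reducing mod 5 gives t ≡ 31 ≡ 1 (mod 5); since 9 ∣ 45, reducing mod 9 gives t ≡ 31 ≡ 4 (mod 9).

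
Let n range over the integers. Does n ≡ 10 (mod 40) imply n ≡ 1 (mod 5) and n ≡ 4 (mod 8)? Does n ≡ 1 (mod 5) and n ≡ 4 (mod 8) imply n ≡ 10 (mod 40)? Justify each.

[⇒] This fails: n = 10 gives 10 ≡ 10 (mod 40) but 10 ≡ 0 (mod 5), so the conjunction on the right does not hold.

[⇐] This fails: n = 36 satisfies both congruences on the right (36 ≡ 1 mod 5 and 36 ≡ 4 mod 8) yet 36 ≡ 36 (mod 40), not 10.

Neither direction holds.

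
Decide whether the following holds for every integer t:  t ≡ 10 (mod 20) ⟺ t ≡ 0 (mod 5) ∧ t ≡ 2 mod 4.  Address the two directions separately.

The biconditional holds.

(⟸) If t ≡ 0 (mod 5) and t ≡ 2 (mod 4), then by the Chinese remainder theorem t ≡ 10 (mod 20). This is exactly t ≡ 10 (mod 20).

(⟹) Suppose t ≡ 10 (mod 20); write t = 20j + 10. Since 5 ∣ 20, reducing mod 5 gives t ≡ 10 ≡ 0 (mod 5); since 4 ∣ 20, reducing mod 4 gives t ≡ 10 ≡ 2 (mod 4).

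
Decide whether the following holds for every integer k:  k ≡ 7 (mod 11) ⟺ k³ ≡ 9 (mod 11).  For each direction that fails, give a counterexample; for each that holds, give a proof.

[⇒] This fails: take k = 7. Then 7 ≡ 7 (mod 11), but 7³ = 343 ≡ 2 (mod 11), not 9.

[⇐] This fails: take k = 4. Then 4³ = 64 ≡ 9 (mod 11), yet 4 ≡ 4 (mod 11), not 7.

Both directions fail.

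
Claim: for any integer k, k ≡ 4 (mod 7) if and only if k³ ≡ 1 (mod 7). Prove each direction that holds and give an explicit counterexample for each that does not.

The forward direction holds; the converse fails.

[⇒] Suppose k ≡ 4 (mod 7). Write k = 7j + 4. Then (7j + 4)³ = 343j³ + 588j² + 336j + 64 = 7(49j³ + 84j² + 48j + 9) + 1, so k³ ≡ 1 (mod 7).

[⇐] This fails: take k = 1. Then 1³ = 1 ≡ 1 (mod 7), yet 1 ≡ 1 (mod 7), not 4.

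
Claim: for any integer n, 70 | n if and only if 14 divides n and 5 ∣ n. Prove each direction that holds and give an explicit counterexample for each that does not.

Forward direction. If 70 ∣ n, write n = 70q. Since 70 = 5·14, n = 14·(5q), so 14 ∣ n; and since 70 = 14·5, n = 5·(14q), so 5 ∣ n.

Converse. Suppose 14 ∣ n and 5 ∣ n. Any common multiple of 14 and 5 is a multiple of their lcm; here gcd(14, 5) = 1, so lcm(14, 5) = 14·5 = 70, so 70 ∣ n.

Both directions hold.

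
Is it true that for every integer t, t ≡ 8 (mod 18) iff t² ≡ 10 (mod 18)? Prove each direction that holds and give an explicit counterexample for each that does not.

Only the forward implication holds.

Forward direction. Suppose t ≡ 8 (mod 18). Write t = 18j + 8. Then (18j + 8)² = 324j² + 288j + 64 = 18(18j² + 16j + 3) + 10, so t² ≡ 10 (mod 18).

Converse. This fails: take t = 10. Then 10² = 100 ≡ 10 (mod 18), yet 10 ≡ 10 (mod 18), not 8.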